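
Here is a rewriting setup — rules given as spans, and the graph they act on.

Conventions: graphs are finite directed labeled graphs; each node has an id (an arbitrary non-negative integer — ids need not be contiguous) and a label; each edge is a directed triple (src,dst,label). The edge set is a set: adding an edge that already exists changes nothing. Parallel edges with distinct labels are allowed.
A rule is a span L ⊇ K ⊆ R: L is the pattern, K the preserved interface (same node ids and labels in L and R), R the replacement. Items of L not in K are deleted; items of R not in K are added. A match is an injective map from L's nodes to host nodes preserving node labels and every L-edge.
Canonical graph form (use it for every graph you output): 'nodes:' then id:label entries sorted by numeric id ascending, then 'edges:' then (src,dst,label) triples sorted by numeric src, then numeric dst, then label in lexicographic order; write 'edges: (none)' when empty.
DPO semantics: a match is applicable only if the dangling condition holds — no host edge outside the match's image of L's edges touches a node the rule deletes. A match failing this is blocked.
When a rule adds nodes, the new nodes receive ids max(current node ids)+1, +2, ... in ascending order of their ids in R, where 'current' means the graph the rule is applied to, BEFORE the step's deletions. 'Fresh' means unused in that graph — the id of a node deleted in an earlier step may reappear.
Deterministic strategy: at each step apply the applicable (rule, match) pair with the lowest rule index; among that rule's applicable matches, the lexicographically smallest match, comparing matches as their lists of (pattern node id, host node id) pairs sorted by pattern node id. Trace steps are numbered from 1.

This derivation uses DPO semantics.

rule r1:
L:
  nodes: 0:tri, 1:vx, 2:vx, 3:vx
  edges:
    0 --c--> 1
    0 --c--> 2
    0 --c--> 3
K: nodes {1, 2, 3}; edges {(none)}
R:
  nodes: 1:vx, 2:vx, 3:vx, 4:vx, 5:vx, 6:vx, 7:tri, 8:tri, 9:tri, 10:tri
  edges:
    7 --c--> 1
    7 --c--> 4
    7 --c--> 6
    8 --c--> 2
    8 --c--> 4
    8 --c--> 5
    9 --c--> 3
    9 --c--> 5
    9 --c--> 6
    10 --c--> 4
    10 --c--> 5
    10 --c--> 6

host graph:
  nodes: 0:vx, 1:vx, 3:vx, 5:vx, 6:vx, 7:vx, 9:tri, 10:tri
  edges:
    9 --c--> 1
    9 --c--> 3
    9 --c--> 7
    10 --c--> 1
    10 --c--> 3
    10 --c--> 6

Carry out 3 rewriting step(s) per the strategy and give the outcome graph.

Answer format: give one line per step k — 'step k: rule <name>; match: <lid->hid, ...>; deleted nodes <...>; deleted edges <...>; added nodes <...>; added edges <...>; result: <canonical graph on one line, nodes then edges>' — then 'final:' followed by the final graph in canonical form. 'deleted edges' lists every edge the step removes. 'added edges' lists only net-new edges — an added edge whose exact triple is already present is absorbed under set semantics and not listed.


step 1: rule r1; match: 0->9, 1->1, 2->3, 3->7; deleted nodes 9; deleted edges (9,1,c); (9,3,c); (9,7,c); added nodes 11, 12, 13, 14, 15, 16, 17; added edges (14,1,c); (14,11,c); (14,13,c); (15,3,c); (15,11,c); (15,12,c); (16,7,c); (16,12,c); (16,13,c); (17,11,c); (17,12,c); (17,13,c); result: nodes: 0:vx, 1:vx, 3:vx, 5:vx, 6:vx, 7:vx, 10:tri, 11:vx, 12:vx, 13:vx, 14:tri, 15:tri, 16:tri, 17:tri edges: (10,1,c); (10,3,c); (10,6,c); (14,1,c); (14,11,c); (14,13,c); (15,3,c); (15,11,c); (15,12,c); (16,7,c); (16,12,c); (16,13,c); (17,11,c); (17,12,c); (17,13,c)
step 2: rule r1; match: 0->10, 1->1, 2->3, 3->6; deleted nodes 10; deleted edges (10,1,c); (10,3,c); (10,6,c); added nodes 18, 19, 20, 21, 22, 23, 24; added edges (21,1,c); (21,18,c); (21,20,c); (22,3,c); (22,18,c); (22,19,c); (23,6,c); (23,19,c); (23,20,c); (24,18,c); (24,19,c); (24,20,c); result: nodes: 0:vx, 1:vx, 3:vx, 5:vx, 6:vx, 7:vx, 11:vx, 12:vx, 13:vx, 14:tri, 15:tri, 16:tri, 17:tri, 18:vx, 19:vx, 20:vx, 21:tri, 22:tri, 23:tri, 24:tri edges: (14,1,c); (14,11,c); (14,13,c); (15,3,c); (15,11,c); (15,12,c); (16,7,c); (16,12,c); (16,13,c); (17,11,c); (17,12,c); (17,13,c); (21,1,c); (21,18,c); (21,20,c); (22,3,c); (22,18,c); (22,19,c); (23,6,c); (23,19,c); (23,20,c); (24,18,c); (24,19,c); (24,20,c)
step 3: rule r1; match: 0->14, 1->1, 2->11, 3->13; deleted nodes 14; deleted edges (14,1,c); (14,11,c); (14,13,c); added nodes 25, 26, 27, 28, 29, 30, 31; added edges (28,1,c); (28,25,c); (28,27,c); (29,11,c); (29,25,c); (29,26,c); (30,13,c); (30,26,c); (30,27,c); (31,25,c); (31,26,c); (31,27,c); result: nodes: 0:vx, 1:vx, 3:vx, 5:vx, 6:vx, 7:vx, 11:vx, 12:vx, 13:vx, 15:tri, 16:tri, 17:tri, 18:vx, 19:vx, 20:vx, 21:tri, 22:tri, 23:tri, 24:tri, 25:vx, 26:vx, 27:vx, 28:tri, 29:tri, 30:tri, 31:tri edges: (15,3,c); (15,11,c); (15,12,c); (16,7,c); (16,12,c); (16,13,c); (17,11,c); (17,12,c); (17,13,c); (21,1,c); (21,18,c); (21,20,c); (22,3,c); (22,18,c); (22,19,c); (23,6,c); (23,19,c); (23,20,c); (24,18,c); (24,19,c); (24,20,c); (28,1,c); (28,25,c); (28,27,c); (29,11,c); (29,25,c); (29,26,c); (30,13,c); (30,26,c); (30,27,c); (31,25,c); (31,26,c); (31,27,c)
final:
nodes: 0:vx, 1:vx, 3:vx, 5:vx, 6:vx, 7:vx, 11:vx, 12:vx, 13:vx, 15:tri, 16:tri, 17:tri, 18:vx, 19:vx, 20:vx, 21:tri, 22:tri, 23:tri, 24:tri, 25:vx, 26:vx, 27:vx, 28:tri, 29:tri, 30:tri, 31:tri
edges: (15,3,c); (15,11,c); (15,12,c); (16,7,c); (16,12,c); (16,13,c); (17,11,c); (17,12,c); (17,13,c); (21,1,c); (21,18,c); (21,20,c); (22,3,c); (22,18,c); (22,19,c); (23,6,c); (23,19,c); (23,20,c); (24,18,c); (24,19,c); (24,20,c); (28,1,c); (28,25,c); (28,27,c); (29,11,c); (29,25,c); (29,26,c); (30,13,c); (30,26,c); (30,27,c); (31,25,c); (31,26,c); (31,27,c)


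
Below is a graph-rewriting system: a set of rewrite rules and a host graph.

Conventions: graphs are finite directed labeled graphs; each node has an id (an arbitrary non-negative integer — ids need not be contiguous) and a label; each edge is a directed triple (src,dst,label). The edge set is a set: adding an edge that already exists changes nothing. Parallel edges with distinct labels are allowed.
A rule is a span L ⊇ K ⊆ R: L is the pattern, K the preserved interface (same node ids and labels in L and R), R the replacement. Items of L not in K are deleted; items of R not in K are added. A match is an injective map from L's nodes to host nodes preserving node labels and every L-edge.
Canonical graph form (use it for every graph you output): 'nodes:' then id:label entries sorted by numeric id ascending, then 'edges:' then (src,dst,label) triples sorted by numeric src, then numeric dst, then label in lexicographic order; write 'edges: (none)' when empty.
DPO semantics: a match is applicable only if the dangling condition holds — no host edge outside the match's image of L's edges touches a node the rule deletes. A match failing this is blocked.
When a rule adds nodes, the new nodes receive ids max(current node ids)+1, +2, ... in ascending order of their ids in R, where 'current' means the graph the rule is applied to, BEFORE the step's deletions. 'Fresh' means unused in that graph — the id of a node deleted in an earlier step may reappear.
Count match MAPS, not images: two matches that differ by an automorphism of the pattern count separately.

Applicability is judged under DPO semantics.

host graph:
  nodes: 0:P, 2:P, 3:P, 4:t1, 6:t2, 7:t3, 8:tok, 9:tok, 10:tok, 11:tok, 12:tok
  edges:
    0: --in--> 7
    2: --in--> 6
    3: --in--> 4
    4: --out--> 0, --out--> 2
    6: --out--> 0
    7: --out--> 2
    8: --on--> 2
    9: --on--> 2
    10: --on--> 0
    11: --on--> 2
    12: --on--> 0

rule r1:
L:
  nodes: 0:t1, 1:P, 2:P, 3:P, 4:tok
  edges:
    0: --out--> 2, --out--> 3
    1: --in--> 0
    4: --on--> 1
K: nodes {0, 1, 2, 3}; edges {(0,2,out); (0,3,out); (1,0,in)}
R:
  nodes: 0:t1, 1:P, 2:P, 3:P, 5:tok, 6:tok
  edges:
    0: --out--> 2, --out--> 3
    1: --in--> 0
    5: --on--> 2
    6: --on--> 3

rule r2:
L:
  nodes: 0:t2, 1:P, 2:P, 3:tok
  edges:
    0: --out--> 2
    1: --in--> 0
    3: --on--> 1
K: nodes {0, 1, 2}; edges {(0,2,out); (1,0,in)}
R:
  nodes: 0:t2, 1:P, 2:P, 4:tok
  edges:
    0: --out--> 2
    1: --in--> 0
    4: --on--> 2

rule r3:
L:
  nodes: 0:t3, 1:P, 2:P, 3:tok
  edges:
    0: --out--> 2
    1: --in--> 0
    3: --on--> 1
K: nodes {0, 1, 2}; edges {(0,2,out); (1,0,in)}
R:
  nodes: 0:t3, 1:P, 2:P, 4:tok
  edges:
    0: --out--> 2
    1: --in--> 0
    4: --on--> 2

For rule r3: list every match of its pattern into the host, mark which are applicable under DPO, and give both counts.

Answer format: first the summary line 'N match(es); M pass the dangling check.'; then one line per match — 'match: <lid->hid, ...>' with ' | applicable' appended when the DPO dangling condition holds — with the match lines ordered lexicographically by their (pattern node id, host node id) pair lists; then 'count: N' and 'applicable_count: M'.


2 match(es); 2 pass the dangling check.
match: 0->7, 1->0, 2->2, 3->10 | applicable
match: 0->7, 1->0, 2->2, 3->12 | applicable
count: 2
applicable_count: 2


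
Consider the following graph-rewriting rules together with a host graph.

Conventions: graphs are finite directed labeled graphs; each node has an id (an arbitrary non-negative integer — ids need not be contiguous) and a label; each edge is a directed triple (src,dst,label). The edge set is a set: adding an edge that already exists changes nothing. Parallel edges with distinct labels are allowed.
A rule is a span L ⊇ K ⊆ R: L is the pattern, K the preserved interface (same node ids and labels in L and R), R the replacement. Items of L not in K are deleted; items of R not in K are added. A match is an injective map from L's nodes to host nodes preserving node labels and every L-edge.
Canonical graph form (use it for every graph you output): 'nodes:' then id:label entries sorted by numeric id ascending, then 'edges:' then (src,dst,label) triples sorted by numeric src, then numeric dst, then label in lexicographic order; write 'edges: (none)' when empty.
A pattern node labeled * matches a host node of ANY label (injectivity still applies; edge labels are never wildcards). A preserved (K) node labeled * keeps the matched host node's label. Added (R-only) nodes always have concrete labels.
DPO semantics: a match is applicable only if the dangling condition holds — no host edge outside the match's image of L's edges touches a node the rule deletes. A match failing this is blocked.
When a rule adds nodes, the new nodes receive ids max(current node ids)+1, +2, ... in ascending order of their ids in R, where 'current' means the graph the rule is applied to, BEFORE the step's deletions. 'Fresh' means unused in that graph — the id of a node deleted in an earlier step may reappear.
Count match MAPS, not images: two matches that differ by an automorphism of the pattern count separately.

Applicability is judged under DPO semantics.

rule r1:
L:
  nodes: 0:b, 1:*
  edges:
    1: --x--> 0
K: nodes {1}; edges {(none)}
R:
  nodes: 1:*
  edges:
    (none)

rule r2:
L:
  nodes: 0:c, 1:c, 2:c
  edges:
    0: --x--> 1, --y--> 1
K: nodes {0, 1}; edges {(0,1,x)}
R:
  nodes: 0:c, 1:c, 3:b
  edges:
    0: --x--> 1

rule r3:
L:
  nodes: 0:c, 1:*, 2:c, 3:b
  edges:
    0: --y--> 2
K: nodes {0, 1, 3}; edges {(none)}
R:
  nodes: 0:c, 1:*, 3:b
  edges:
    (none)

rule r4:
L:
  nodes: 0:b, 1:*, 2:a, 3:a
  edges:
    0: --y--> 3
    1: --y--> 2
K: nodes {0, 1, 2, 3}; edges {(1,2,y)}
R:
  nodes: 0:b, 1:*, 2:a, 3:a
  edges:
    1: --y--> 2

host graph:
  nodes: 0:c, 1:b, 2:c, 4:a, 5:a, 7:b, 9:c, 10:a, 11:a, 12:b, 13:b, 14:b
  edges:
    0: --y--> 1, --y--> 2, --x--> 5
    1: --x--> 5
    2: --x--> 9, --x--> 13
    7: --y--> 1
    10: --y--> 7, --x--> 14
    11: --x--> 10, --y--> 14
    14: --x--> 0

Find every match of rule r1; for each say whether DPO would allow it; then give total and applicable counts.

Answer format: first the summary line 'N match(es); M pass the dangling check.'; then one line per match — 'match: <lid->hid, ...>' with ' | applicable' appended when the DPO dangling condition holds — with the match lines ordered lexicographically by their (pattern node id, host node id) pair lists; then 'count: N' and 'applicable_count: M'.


2 match(es); 1 pass the dangling check.
match: 0->13, 1->2 | applicable
match: 0->14, 1->10
count: 2
applicable_count: 1


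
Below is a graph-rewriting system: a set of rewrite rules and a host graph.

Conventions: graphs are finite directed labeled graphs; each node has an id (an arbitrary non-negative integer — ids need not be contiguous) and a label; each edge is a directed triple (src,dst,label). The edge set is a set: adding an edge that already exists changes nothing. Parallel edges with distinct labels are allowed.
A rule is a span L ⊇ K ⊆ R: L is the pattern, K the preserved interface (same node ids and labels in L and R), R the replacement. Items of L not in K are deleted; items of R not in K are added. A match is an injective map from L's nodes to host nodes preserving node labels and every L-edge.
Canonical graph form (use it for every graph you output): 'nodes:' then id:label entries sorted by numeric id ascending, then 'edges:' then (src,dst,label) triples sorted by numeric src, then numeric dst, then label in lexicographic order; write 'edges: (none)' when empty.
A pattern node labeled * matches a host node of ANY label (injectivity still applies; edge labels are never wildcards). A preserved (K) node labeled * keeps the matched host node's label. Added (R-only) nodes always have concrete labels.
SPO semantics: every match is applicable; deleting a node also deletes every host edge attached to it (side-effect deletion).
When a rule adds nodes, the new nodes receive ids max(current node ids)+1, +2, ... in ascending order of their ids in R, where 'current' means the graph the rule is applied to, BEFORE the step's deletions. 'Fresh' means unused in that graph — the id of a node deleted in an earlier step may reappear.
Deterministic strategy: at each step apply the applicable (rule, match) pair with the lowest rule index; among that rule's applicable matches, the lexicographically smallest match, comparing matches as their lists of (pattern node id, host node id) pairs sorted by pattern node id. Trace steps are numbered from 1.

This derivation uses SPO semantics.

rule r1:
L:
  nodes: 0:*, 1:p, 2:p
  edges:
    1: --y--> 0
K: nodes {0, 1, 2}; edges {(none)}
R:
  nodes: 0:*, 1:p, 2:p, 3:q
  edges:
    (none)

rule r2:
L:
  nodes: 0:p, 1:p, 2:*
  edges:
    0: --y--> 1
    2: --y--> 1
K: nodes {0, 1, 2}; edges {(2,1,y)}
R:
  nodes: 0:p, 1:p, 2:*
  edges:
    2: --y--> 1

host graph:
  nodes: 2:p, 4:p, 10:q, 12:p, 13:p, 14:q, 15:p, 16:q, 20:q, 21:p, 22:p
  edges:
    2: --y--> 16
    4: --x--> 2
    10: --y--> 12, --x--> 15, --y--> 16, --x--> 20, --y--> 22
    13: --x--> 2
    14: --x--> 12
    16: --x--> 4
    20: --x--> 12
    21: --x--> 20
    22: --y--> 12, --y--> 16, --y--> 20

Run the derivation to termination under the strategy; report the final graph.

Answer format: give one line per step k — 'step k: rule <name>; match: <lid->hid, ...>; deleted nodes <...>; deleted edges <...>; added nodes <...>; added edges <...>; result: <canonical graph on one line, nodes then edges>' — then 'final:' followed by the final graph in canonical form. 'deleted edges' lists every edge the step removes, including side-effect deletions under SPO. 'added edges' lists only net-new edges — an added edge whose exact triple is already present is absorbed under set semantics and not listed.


step 1: rule r1; match: 0->12, 1->22, 2->2; deleted nodes (none); deleted edges (22,12,y); added nodes 23; added edges (none); result: nodes: 2:p, 4:p, 10:q, 12:p, 13:p, 14:q, 15:p, 16:q, 20:q, 21:p, 22:p, 23:q edges: (2,16,y); (4,2,x); (10,12,y); (10,15,x); (10,16,y); (10,20,x); (10,22,y); (13,2,x); (14,12,x); (16,4,x); (20,12,x); (21,20,x); (22,16,y); (22,20,y)
step 2: rule r1; match: 0->16, 1->2, 2->4; deleted nodes (none); deleted edges (2,16,y); added nodes 24; added edges (none); result: nodes: 2:p, 4:p, 10:q, 12:p, 13:p, 14:q, 15:p, 16:q, 20:q, 21:p, 22:p, 23:q, 24:q edges: (4,2,x); (10,12,y); (10,15,x); (10,16,y); (10,20,x); (10,22,y); (13,2,x); (14,12,x); (16,4,x); (20,12,x); (21,20,x); (22,16,y); (22,20,y)
step 3: rule r1; match: 0->16, 1->22, 2->2; deleted nodes (none); deleted edges (22,16,y); added nodes 25; added edges (none); result: nodes: 2:p, 4:p, 10:q, 12:p, 13:p, 14:q, 15:p, 16:q, 20:q, 21:p, 22:p, 23:q, 24:q, 25:q edges: (4,2,x); (10,12,y); (10,15,x); (10,16,y); (10,20,x); (10,22,y); (13,2,x); (14,12,x); (16,4,x); (20,12,x); (21,20,x); (22,20,y)
step 4: rule r1; match: 0->20, 1->22, 2->2; deleted nodes (none); deleted edges (22,20,y); added nodes 26; added edges (none); result: nodes: 2:p, 4:p, 10:q, 12:p, 13:p, 14:q, 15:p, 16:q, 20:q, 21:p, 22:p, 23:q, 24:q, 25:q, 26:q edges: (4,2,x); (10,12,y); (10,15,x); (10,16,y); (10,20,x); (10,22,y); (13,2,x); (14,12,x); (16,4,x); (20,12,x); (21,20,x)
final:
nodes: 2:p, 4:p, 10:q, 12:p, 13:p, 14:q, 15:p, 16:q, 20:q, 21:p, 22:p, 23:q, 24:q, 25:q, 26:q
edges: (4,2,x); (10,12,y); (10,15,x); (10,16,y); (10,20,x); (10,22,y); (13,2,x); (14,12,x); (16,4,x); (20,12,x); (21,20,x)


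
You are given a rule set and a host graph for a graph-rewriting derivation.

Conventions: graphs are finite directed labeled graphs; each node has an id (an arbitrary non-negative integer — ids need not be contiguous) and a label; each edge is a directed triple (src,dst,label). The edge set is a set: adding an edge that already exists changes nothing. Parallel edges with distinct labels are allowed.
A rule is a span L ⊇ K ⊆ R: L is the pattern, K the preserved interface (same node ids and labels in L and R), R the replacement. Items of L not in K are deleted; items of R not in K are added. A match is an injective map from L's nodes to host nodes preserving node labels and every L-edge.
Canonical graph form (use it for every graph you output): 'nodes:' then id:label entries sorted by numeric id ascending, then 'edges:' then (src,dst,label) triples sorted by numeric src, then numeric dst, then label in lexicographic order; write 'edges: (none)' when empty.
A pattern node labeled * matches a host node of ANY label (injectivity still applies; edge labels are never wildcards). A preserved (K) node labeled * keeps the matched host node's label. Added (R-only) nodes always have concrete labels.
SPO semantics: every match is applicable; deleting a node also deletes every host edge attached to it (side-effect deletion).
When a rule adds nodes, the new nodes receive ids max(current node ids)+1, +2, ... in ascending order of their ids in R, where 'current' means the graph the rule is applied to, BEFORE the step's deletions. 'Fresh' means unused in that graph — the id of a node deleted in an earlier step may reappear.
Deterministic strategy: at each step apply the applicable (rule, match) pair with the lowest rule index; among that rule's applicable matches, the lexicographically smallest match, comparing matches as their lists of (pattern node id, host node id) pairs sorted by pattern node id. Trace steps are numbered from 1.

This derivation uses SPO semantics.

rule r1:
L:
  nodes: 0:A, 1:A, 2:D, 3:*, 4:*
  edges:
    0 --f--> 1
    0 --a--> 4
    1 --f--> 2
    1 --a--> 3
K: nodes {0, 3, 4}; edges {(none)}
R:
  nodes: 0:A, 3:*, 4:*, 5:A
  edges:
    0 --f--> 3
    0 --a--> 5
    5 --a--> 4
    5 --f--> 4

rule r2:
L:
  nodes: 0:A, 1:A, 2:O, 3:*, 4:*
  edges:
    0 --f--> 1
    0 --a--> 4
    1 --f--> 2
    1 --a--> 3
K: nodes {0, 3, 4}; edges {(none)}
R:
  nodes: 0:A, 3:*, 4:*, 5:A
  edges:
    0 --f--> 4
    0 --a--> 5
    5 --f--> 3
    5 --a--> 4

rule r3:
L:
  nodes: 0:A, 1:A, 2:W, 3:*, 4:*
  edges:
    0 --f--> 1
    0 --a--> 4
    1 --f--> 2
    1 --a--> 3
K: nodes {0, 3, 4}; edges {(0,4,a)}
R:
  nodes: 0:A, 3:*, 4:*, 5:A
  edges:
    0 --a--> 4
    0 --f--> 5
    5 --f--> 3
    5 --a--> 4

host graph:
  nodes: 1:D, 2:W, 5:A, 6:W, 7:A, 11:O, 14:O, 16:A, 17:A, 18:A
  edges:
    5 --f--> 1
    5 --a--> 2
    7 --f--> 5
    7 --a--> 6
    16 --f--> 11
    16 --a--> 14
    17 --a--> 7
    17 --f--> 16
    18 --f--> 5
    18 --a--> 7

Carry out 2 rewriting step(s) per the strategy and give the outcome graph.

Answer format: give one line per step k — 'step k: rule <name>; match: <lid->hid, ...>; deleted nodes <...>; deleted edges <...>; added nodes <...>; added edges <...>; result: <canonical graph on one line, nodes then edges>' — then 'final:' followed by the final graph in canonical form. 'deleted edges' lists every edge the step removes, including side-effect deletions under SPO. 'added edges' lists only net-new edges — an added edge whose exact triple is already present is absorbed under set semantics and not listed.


step 1: rule r1; match: 0->7, 1->5, 2->1, 3->2, 4->6; deleted nodes 1, 5; deleted edges (5,1,f); (5,2,a); (7,5,f); (7,6,a); (18,5,f); added nodes 19; added edges (7,2,f); (7,19,a); (19,6,a); (19,6,f); result: nodes: 2:W, 6:W, 7:A, 11:O, 14:O, 16:A, 17:A, 18:A, 19:A edges: (7,2,f); (7,19,a); (16,11,f); (16,14,a); (17,7,a); (17,16,f); (18,7,a); (19,6,a); (19,6,f)
step 2: rule r2; match: 0->17, 1->16, 2->11, 3->14, 4->7; deleted nodes 11, 16; deleted edges (16,11,f); (16,14,a); (17,7,a); (17,16,f); added nodes 20; added edges (17,7,f); (17,20,a); (20,7,a); (20,14,f); result: nodes: 2:W, 6:W, 7:A, 14:O, 17:A, 18:A, 19:A, 20:A edges: (7,2,f); (7,19,a); (17,7,f); (17,20,a); (18,7,a); (19,6,a); (19,6,f); (20,7,a); (20,14,f)
final:
nodes: 2:W, 6:W, 7:A, 14:O, 17:A, 18:A, 19:A, 20:A
edges: (7,2,f); (7,19,a); (17,7,f); (17,20,a); (18,7,a); (19,6,a); (19,6,f); (20,7,a); (20,14,f)


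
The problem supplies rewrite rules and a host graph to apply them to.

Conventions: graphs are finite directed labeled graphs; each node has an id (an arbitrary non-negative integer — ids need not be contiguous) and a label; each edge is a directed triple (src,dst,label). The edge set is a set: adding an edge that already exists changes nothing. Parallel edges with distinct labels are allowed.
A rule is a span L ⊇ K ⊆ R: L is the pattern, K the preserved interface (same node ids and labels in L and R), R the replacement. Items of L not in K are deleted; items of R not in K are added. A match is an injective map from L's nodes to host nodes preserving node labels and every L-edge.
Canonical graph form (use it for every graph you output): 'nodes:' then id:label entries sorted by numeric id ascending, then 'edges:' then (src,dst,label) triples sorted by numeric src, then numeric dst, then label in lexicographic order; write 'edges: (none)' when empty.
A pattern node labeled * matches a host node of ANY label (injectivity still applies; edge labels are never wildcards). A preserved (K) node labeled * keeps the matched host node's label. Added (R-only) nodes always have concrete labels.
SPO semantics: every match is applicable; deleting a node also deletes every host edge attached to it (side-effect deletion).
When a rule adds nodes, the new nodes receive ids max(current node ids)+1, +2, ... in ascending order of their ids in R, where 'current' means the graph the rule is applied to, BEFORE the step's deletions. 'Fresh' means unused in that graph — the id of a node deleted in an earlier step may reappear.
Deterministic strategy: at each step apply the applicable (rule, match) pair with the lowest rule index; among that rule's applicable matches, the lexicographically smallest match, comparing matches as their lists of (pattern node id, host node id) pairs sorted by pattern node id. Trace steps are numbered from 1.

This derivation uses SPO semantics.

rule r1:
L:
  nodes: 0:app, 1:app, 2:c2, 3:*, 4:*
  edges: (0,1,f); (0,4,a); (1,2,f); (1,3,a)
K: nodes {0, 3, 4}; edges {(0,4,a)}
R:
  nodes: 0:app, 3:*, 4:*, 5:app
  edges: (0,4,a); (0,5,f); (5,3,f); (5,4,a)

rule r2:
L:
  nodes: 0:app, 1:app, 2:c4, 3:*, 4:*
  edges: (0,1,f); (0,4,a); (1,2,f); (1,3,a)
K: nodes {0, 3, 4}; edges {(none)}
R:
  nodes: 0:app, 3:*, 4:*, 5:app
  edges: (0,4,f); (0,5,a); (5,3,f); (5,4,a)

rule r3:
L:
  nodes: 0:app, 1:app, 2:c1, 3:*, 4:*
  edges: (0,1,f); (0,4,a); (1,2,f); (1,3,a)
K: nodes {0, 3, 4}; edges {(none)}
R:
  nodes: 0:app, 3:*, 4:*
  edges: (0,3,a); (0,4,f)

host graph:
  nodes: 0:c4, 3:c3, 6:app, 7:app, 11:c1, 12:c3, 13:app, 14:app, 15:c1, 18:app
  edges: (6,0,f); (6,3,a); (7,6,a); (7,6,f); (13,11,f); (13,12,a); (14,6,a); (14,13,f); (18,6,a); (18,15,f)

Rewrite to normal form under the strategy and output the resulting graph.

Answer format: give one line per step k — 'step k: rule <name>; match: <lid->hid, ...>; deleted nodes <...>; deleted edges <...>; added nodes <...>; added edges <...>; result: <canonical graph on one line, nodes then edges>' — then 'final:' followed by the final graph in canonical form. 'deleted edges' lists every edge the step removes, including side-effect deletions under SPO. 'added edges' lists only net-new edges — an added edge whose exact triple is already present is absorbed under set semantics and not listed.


step 1: rule r3; match: 0->14, 1->13, 2->11, 3->12, 4->6; deleted nodes 11, 13; deleted edges (13,11,f); (13,12,a); (14,6,a); (14,13,f); added nodes (none); added edges (14,6,f); (14,12,a); result: nodes: 0:c4, 3:c3, 6:app, 7:app, 12:c3, 14:app, 15:c1, 18:app edges: (6,0,f); (6,3,a); (7,6,a); (7,6,f); (14,6,f); (14,12,a); (18,6,a); (18,15,f)
step 2: rule r2; match: 0->14, 1->6, 2->0, 3->3, 4->12; deleted nodes 0, 6; deleted edges (6,0,f); (6,3,a); (7,6,a); (7,6,f); (14,6,f); (14,12,a); (18,6,a); added nodes 19; added edges (14,12,f); (14,19,a); (19,3,f); (19,12,a); result: nodes: 3:c3, 7:app, 12:c3, 14:app, 15:c1, 18:app, 19:app edges: (14,12,f); (14,19,a); (18,15,f); (19,3,f); (19,12,a)
final:
nodes: 3:c3, 7:app, 12:c3, 14:app, 15:c1, 18:app, 19:app
edges: (14,12,f); (14,19,a); (18,15,f); (19,3,f); (19,12,a)


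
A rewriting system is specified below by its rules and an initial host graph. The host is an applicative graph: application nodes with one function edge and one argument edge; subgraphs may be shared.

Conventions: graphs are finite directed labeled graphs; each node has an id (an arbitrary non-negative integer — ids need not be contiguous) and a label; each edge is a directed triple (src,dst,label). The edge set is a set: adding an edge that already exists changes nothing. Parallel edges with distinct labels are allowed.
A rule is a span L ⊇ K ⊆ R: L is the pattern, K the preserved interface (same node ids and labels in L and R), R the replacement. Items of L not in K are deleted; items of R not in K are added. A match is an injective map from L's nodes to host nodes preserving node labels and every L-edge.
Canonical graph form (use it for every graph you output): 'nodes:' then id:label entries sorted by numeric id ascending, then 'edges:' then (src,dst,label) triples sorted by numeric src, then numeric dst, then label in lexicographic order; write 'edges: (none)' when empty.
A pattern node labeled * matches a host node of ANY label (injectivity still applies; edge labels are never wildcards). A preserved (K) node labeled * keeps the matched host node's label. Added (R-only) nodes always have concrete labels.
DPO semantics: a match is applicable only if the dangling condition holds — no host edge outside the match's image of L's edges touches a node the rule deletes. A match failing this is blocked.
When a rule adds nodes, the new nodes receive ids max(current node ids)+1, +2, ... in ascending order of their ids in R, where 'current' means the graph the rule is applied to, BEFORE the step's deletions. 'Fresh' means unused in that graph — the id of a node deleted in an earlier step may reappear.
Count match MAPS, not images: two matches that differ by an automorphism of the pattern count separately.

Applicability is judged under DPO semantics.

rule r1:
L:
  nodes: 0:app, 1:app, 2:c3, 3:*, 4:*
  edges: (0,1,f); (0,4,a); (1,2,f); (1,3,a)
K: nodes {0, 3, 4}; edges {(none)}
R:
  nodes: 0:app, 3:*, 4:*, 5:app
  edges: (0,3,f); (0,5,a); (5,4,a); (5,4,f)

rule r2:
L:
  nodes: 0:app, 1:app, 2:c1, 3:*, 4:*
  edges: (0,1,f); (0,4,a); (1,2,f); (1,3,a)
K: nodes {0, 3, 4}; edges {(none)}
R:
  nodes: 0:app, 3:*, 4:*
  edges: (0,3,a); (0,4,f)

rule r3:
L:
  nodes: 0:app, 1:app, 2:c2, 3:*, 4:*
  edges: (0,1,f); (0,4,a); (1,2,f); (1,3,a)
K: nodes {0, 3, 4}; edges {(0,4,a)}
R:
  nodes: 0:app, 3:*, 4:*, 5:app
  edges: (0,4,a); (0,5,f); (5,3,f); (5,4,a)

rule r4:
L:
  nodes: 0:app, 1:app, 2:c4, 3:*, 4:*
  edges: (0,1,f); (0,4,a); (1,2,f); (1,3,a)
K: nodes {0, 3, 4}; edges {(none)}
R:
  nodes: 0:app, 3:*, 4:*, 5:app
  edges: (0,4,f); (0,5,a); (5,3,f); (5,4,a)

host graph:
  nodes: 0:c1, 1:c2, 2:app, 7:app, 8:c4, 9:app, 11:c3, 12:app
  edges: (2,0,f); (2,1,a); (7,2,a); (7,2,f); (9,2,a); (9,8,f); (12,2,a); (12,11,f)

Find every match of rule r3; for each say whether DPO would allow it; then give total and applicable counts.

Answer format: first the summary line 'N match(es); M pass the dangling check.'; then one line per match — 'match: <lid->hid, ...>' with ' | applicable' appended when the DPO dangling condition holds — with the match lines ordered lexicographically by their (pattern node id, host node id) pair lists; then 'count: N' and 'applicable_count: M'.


0 match(es); 0 pass the dangling check.
count: 0
applicable_count: 0


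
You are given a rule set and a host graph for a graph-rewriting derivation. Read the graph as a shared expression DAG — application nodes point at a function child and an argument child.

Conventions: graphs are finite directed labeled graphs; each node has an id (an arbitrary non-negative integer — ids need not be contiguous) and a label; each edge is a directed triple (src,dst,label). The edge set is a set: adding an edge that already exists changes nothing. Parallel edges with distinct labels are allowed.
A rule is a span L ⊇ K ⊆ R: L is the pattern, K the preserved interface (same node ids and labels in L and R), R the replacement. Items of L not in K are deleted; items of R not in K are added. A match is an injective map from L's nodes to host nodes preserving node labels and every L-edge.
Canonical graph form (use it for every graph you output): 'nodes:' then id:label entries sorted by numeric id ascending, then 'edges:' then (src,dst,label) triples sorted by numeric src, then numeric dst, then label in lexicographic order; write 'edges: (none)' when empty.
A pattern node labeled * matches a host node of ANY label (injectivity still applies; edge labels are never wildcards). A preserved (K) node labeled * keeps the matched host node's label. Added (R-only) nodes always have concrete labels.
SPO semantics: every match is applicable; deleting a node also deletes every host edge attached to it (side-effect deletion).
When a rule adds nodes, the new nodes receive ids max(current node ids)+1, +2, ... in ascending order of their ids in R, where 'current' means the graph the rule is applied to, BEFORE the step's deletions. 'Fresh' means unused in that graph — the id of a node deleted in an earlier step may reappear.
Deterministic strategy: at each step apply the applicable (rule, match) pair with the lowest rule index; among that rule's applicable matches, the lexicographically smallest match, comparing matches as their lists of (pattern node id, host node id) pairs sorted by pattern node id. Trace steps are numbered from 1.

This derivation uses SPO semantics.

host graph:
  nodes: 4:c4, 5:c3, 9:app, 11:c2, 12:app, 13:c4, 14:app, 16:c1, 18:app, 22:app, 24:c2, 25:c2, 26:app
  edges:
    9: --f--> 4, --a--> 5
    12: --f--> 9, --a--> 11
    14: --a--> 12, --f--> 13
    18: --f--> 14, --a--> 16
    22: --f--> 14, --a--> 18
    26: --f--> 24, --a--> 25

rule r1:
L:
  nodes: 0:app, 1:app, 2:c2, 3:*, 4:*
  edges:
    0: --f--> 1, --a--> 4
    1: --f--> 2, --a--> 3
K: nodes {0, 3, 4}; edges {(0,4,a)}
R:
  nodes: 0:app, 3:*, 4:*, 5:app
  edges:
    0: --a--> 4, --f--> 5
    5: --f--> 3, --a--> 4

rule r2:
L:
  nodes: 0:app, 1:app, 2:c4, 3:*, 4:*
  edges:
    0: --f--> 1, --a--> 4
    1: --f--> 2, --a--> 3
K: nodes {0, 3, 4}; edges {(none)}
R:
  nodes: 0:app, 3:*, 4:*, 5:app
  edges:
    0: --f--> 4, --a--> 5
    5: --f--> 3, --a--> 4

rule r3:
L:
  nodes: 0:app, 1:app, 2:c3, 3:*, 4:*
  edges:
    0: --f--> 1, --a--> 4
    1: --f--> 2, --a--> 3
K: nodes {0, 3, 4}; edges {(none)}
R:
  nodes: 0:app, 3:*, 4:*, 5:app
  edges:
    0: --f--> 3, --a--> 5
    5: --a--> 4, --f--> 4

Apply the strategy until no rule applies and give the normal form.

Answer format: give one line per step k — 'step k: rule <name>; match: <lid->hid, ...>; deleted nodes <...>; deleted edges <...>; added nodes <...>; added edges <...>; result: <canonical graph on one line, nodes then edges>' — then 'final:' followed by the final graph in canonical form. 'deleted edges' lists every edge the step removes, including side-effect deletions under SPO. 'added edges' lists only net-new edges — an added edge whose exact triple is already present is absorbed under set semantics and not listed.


step 1: rule r2; match: 0->12, 1->9, 2->4, 3->5, 4->11; deleted nodes 4, 9; deleted edges (9,4,f); (9,5,a); (12,9,f); (12,11,a); added nodes 27; added edges (12,11,f); (12,27,a); (27,5,f); (27,11,a); result: nodes: 5:c3, 11:c2, 12:app, 13:c4, 14:app, 16:c1, 18:app, 22:app, 24:c2, 25:c2, 26:app, 27:app edges: (12,11,f); (12,27,a); (14,12,a); (14,13,f); (18,14,f); (18,16,a); (22,14,f); (22,18,a); (26,24,f); (26,25,a); (27,5,f); (27,11,a)
step 2: rule r2; match: 0->18, 1->14, 2->13, 3->12, 4->16; deleted nodes 13, 14; deleted edges (14,12,a); (14,13,f); (18,14,f); (18,16,a); (22,14,f); added nodes 28; added edges (18,16,f); (18,28,a); (28,12,f); (28,16,a); result: nodes: 5:c3, 11:c2, 12:app, 16:c1, 18:app, 22:app, 24:c2, 25:c2, 26:app, 27:app, 28:app edges: (12,11,f); (12,27,a); (18,16,f); (18,28,a); (22,18,a); (26,24,f); (26,25,a); (27,5,f); (27,11,a); (28,12,f); (28,16,a)
step 3: rule r1; match: 0->28, 1->12, 2->11, 3->27, 4->16; deleted nodes 11, 12; deleted edges (12,11,f); (12,27,a); (27,11,a); (28,12,f); added nodes 29; added edges (28,29,f); (29,16,a); (29,27,f); result: nodes: 5:c3, 16:c1, 18:app, 22:app, 24:c2, 25:c2, 26:app, 27:app, 28:app, 29:app edges: (18,16,f); (18,28,a); (22,18,a); (26,24,f); (26,25,a); (27,5,f); (28,16,a); (28,29,f); (29,16,a); (29,27,f)
final:
nodes: 5:c3, 16:c1, 18:app, 22:app, 24:c2, 25:c2, 26:app, 27:app, 28:app, 29:app
edges: (18,16,f); (18,28,a); (22,18,a); (26,24,f); (26,25,a); (27,5,f); (28,16,a); (28,29,f); (29,16,a); (29,27,f)


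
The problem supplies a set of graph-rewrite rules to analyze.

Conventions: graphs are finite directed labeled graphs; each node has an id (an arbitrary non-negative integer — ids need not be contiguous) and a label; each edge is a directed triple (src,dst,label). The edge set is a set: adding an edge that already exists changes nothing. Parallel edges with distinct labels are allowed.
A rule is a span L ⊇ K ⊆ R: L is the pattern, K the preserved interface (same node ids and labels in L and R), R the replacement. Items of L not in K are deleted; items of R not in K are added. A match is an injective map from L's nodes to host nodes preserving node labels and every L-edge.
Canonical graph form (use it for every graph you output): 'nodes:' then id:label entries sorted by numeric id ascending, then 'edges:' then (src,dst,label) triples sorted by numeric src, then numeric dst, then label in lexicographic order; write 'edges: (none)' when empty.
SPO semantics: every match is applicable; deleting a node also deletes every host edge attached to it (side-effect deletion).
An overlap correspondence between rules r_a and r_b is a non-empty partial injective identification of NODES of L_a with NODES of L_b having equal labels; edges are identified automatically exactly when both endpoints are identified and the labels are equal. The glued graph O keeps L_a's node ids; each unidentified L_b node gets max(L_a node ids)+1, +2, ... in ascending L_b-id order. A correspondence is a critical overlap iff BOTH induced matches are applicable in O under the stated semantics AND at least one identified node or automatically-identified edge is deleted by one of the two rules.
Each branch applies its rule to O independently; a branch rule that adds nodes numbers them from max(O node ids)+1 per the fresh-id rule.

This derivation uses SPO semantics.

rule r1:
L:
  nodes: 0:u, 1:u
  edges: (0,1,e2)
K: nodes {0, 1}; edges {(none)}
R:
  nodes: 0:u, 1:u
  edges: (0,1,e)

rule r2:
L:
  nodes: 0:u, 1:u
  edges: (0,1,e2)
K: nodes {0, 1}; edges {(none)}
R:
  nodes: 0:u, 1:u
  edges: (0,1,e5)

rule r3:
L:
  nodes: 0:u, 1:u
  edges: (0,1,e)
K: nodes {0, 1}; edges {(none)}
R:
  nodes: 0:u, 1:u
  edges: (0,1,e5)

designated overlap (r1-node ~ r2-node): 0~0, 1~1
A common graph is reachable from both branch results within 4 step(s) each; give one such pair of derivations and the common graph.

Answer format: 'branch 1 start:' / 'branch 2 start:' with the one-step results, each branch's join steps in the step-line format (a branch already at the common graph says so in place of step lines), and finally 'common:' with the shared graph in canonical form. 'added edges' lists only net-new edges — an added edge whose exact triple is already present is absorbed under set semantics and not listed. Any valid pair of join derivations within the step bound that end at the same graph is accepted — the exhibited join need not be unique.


branch 1 start:
nodes: 0:u, 1:u
edges: (0,1,e)
branch 2 start:
nodes: 0:u, 1:u
edges: (0,1,e5)
branch 1 step 1: rule r3; match: 0->0, 1->1; deleted nodes (none); deleted edges (0,1,e); added nodes (none); added edges (0,1,e5); result: nodes: 0:u, 1:u edges: (0,1,e5)
branch 2: already at the common graph (0 steps)
common:
nodes: 0:u, 1:u
edges: (0,1,e5)


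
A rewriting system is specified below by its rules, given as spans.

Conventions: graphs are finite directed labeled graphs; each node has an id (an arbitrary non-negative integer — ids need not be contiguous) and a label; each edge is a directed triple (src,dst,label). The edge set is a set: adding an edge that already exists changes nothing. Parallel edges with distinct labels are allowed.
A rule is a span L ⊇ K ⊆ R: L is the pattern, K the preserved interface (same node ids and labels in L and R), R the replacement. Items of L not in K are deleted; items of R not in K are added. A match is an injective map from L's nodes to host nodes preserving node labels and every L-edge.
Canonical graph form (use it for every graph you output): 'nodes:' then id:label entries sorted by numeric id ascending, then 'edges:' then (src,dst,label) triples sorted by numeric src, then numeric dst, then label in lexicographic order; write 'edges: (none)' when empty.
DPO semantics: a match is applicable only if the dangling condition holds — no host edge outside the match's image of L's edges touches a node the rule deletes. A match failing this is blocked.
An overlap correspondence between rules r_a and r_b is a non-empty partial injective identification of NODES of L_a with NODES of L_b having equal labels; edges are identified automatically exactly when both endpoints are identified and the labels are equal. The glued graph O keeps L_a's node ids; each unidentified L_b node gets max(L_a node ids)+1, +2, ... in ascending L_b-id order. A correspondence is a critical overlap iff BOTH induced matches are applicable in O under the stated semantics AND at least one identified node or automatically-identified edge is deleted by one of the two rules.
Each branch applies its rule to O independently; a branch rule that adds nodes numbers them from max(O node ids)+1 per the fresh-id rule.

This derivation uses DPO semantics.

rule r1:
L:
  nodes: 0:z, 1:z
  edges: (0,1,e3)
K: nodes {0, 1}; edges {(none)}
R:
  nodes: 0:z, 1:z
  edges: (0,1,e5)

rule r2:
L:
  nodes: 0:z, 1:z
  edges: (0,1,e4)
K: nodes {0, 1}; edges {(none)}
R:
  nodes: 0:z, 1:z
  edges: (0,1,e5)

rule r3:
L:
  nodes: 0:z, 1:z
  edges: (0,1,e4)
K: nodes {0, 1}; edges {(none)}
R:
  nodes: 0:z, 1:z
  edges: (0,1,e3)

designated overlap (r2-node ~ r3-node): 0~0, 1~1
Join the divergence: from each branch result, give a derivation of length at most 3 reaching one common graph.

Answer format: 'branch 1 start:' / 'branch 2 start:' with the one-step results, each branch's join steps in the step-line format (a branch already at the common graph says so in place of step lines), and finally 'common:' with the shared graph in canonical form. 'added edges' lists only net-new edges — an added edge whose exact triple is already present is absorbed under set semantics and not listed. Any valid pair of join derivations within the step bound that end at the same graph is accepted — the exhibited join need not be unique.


branch 1 start:
nodes: 0:z, 1:z
edges: (0,1,e5)
branch 2 start:
nodes: 0:z, 1:z
edges: (0,1,e3)
branch 1: already at the common graph (0 steps)
branch 2 step 1: rule r1; match: 0->0, 1->1; deleted nodes (none); deleted edges (0,1,e3); added nodes (none); added edges (0,1,e5); result: nodes: 0:z, 1:z edges: (0,1,e5)
common:
nodes: 0:z, 1:z
edges: (0,1,e5)
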